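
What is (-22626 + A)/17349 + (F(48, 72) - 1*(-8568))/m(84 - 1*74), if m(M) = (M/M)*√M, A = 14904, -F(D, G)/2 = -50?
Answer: -2574/5783 + 4334*√10/5 ≈ 2740.6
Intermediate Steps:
F(D, G) = 100 (F(D, G) = -2*(-50) = 100)
m(M) = √M (m(M) = 1*√M = √M)
(-22626 + A)/17349 + (F(48, 72) - 1*(-8568))/m(84 - 1*74) = (-22626 + 14904)/17349 + (100 - 1*(-8568))/(√(84 - 1*74)) = -7722*1/17349 + (100 + 8568)/(√(84 - 74)) = -2574/5783 + 8668/(√10) = -2574/5783 + 8668*(√10/10) = -2574/5783 + 4334*√10/5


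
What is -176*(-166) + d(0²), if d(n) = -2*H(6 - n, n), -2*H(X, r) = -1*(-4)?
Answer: 29220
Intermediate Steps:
H(X, r) = -2 (H(X, r) = -(-1)*(-4)/2 = -½*4 = -2)
d(n) = 4 (d(n) = -2*(-2) = 4)
-176*(-166) + d(0²) = -176*(-166) + 4 = 29216 + 4 = 29220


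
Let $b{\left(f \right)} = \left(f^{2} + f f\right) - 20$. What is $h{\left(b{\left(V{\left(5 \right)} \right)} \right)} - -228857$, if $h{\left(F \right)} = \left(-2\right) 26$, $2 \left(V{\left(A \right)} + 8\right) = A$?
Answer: $228805$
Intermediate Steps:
$V{\left(A \right)} = -8 + \frac{A}{2}$
$b{\left(f \right)} = -20 + 2 f^{2}$ ($b{\left(f \right)} = \left(f^{2} + f^{2}\right) - 20 = 2 f^{2} - 20 = -20 + 2 f^{2}$)
$h{\left(F \right)} = -52$
$h{\left(b{\left(V{\left(5 \right)} \right)} \right)} - -228857 = -52 - -228857 = -52 + 228857 = 228805$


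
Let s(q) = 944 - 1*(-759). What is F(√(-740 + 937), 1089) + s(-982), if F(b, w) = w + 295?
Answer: 3087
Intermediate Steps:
s(q) = 1703 (s(q) = 944 + 759 = 1703)
F(b, w) = 295 + w
F(√(-740 + 937), 1089) + s(-982) = (295 + 1089) + 1703 = 1384 + 1703 = 3087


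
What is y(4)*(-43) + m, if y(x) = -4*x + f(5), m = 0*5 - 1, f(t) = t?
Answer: 472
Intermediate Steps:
m = -1 (m = 0 - 1 = -1)
y(x) = 5 - 4*x (y(x) = -4*x + 5 = 5 - 4*x)
y(4)*(-43) + m = (5 - 4*4)*(-43) - 1 = (5 - 16)*(-43) - 1 = -11*(-43) - 1 = 473 - 1 = 472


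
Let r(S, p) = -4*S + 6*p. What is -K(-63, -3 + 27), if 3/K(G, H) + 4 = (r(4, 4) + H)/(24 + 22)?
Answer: 69/76 ≈ 0.90790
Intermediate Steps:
K(G, H) = 3/(-88/23 + H/46) (K(G, H) = 3/(-4 + ((-4*4 + 6*4) + H)/(24 + 22)) = 3/(-4 + ((-16 + 24) + H)/46) = 3/(-4 + (8 + H)*(1/46)) = 3/(-4 + (4/23 + H/46)) = 3/(-88/23 + H/46))
-K(-63, -3 + 27) = -138/(-176 + (-3 + 27)) = -138/(-176 + 24) = -138/(-152) = -138*(-1)/152 = -1*(-69/76) = 69/76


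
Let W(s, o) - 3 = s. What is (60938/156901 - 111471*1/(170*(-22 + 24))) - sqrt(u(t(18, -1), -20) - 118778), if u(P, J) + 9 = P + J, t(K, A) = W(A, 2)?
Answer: -17469192451/53346340 - I*sqrt(118805) ≈ -327.47 - 344.68*I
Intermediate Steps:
W(s, o) = 3 + s
t(K, A) = 3 + A
u(P, J) = -9 + J + P (u(P, J) = -9 + (P + J) = -9 + (J + P) = -9 + J + P)
(60938/156901 - 111471*1/(170*(-22 + 24))) - sqrt(u(t(18, -1), -20) - 118778) = (60938/156901 - 111471*1/(170*(-22 + 24))) - sqrt((-9 - 20 + (3 - 1)) - 118778) = (60938*(1/156901) - 111471/(170*2)) - sqrt((-9 - 20 + 2) - 118778) = (60938/156901 - 111471/340) - sqrt(-27 - 118778) = (60938/156901 - 111471*1/340) - sqrt(-118805) = (60938/156901 - 111471/340) - I*sqrt(118805) = -17469192451/53346340 - I*sqrt(118805)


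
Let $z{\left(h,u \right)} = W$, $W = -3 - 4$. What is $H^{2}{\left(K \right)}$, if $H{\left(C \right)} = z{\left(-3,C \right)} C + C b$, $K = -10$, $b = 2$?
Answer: $2500$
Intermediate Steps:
$W = -7$ ($W = -3 - 4 = -7$)
$z{\left(h,u \right)} = -7$
$H{\left(C \right)} = - 5 C$ ($H{\left(C \right)} = - 7 C + C 2 = - 7 C + 2 C = - 5 C$)
$H^{2}{\left(K \right)} = \left(\left(-5\right) \left(-10\right)\right)^{2} = 50^{2} = 2500$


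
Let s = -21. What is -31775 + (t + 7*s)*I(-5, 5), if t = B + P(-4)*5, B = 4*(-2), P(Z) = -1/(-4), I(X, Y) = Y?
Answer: -130175/4 ≈ -32544.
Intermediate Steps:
P(Z) = ¼ (P(Z) = -1*(-¼) = ¼)
B = -8
t = -27/4 (t = -8 + (¼)*5 = -8 + 5/4 = -27/4 ≈ -6.7500)
-31775 + (t + 7*s)*I(-5, 5) = -31775 + (-27/4 + 7*(-21))*5 = -31775 + (-27/4 - 147)*5 = -31775 - 615/4*5 = -31775 - 3075/4 = -130175/4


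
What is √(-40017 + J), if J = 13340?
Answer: I*√26677 ≈ 163.33*I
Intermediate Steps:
√(-40017 + J) = √(-40017 + 13340) = √(-26677) = I*√26677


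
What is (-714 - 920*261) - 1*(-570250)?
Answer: 329416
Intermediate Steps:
(-714 - 920*261) - 1*(-570250) = (-714 - 240120) + 570250 = -240834 + 570250 = 329416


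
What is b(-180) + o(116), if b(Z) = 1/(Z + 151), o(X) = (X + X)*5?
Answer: 33639/29 ≈ 1160.0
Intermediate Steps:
o(X) = 10*X (o(X) = (2*X)*5 = 10*X)
b(Z) = 1/(151 + Z)
b(-180) + o(116) = 1/(151 - 180) + 10*116 = 1/(-29) + 1160 = -1/29 + 1160 = 33639/29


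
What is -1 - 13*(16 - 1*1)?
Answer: -196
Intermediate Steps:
-1 - 13*(16 - 1*1) = -1 - 13*(16 - 1) = -1 - 13*15 = -1 - 195 = -196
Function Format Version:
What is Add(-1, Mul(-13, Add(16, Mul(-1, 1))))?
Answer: -196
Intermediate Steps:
Add(-1, Mul(-13, Add(16, Mul(-1, 1)))) = Add(-1, Mul(-13, Add(16, -1))) = Add(-1, Mul(-13, 15)) = Add(-1, -195) = -196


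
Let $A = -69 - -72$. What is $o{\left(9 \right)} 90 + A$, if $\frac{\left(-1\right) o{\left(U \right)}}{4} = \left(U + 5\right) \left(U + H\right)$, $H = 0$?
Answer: $-45357$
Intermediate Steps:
$A = 3$ ($A = -69 + 72 = 3$)
$o{\left(U \right)} = - 4 U \left(5 + U\right)$ ($o{\left(U \right)} = - 4 \left(U + 5\right) \left(U + 0\right) = - 4 \left(5 + U\right) U = - 4 U \left(5 + U\right)$)
$o{\left(9 \right)} 90 + A = 4 \cdot 9 \left(-5 - 9\right) 90 + 3 = 4 \cdot 9 \left(-14\right) 90 + 3 = \left(-504\right) 90 + 3 = -45360 + 3 = -45357$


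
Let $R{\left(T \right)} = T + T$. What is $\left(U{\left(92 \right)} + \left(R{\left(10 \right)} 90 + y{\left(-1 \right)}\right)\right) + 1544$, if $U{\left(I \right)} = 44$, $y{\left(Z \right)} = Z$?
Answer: $3387$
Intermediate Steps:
$R{\left(T \right)} = 2 T$
$\left(U{\left(92 \right)} + \left(R{\left(10 \right)} 90 + y{\left(-1 \right)}\right)\right) + 1544 = \left(44 - \left(1 - 2 \cdot 10 \cdot 90\right)\right) + 1544 = \left(44 + \left(20 \cdot 90 - 1\right)\right) + 1544 = \left(44 + \left(1800 - 1\right)\right) + 1544 = \left(44 + 1799\right) + 1544 = 1843 + 1544 = 3387$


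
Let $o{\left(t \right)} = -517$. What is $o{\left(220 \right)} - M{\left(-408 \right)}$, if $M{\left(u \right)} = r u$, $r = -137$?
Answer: $-56413$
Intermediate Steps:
$M{\left(u \right)} = - 137 u$
$o{\left(220 \right)} - M{\left(-408 \right)} = -517 - \left(-137\right) \left(-408\right) = -517 - 55896 = -56413$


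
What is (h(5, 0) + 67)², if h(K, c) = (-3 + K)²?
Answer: 5041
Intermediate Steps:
(h(5, 0) + 67)² = ((-3 + 5)² + 67)² = (2² + 67)² = (4 + 67)² = 71² = 5041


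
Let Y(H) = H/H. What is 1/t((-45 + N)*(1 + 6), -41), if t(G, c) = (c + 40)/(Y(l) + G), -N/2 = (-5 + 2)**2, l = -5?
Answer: 440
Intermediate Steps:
Y(H) = 1
N = -18 (N = -2*(-5 + 2)**2 = -2*(-3)**2 = -2*9 = -18)
t(G, c) = (40 + c)/(1 + G) (t(G, c) = (c + 40)/(1 + G) = (40 + c)/(1 + G))
1/t((-45 + N)*(1 + 6), -41) = 1/((40 - 41)/(1 + (-45 - 18)*(1 + 6))) = 1/(-1/(1 - 63*7)) = 1/(-1/(1 - 441)) = 1/(-1/(-440)) = 1/(-1/440*(-1)) = 1/(1/440) = 440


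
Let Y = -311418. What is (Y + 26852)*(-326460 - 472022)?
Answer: 227220828812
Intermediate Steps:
(Y + 26852)*(-326460 - 472022) = (-311418 + 26852)*(-326460 - 472022) = -284566*(-798482) = 227220828812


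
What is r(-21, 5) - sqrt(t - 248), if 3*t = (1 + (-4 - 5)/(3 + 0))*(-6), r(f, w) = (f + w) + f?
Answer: -37 - 2*I*sqrt(61) ≈ -37.0 - 15.62*I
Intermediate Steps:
r(f, w) = w + 2*f
t = 4 (t = ((1 + (-4 - 5)/(3 + 0))*(-6))/3 = ((1 - 9/3)*(-6))/3 = ((1 - 9*1/3)*(-6))/3 = ((1 - 3)*(-6))/3 = (-2*(-6))/3 = (1/3)*12 = 4)
r(-21, 5) - sqrt(t - 248) = (5 + 2*(-21)) - sqrt(4 - 248) = (5 - 42) - sqrt(-244) = -37 - 2*I*sqrt(61)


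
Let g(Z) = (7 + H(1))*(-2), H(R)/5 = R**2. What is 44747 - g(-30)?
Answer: 44771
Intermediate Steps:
H(R) = 5*R**2
g(Z) = -24 (g(Z) = (7 + 5*1**2)*(-2) = (7 + 5*1)*(-2) = (7 + 5)*(-2) = 12*(-2) = -24)
44747 - g(-30) = 44747 - 1*(-24) = 44747 + 24 = 44771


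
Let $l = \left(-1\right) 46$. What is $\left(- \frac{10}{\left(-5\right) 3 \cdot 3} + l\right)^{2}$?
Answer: $\frac{169744}{81} \approx 2095.6$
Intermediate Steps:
$l = -46$
$\left(- \frac{10}{\left(-5\right) 3 \cdot 3} + l\right)^{2} = \left(- \frac{10}{\left(-5\right) 3 \cdot 3} - 46\right)^{2} = \left(- \frac{10}{\left(-15\right) 3} - 46\right)^{2} = \left(- \frac{10}{-45} - 46\right)^{2} = \left(\left(-10\right) \left(- \frac{1}{45}\right) - 46\right)^{2} = \left(\frac{2}{9} - 46\right)^{2} = \left(- \frac{412}{9}\right)^{2} = \frac{169744}{81}$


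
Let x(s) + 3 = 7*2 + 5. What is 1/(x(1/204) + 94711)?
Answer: 1/94727 ≈ 1.0557e-5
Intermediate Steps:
x(s) = 16 (x(s) = -3 + (7*2 + 5) = -3 + (14 + 5) = -3 + 19 = 16)
1/(x(1/204) + 94711) = 1/(16 + 94711) = 1/94727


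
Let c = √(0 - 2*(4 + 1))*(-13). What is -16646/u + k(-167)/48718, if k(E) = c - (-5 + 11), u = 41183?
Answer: -405603463/1003176697 - 13*I*√10/48718 ≈ -0.40432 - 0.00084383*I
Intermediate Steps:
c = -13*I*√10 (c = √(0 - 2*5)*(-13) = √(0 - 10)*(-13) = √(-10)*(-13) = (I*√10)*(-13) = -13*I*√10 ≈ -41.11*I)
k(E) = -6 - 13*I*√10 (k(E) = -13*I*√10 - (-5 + 11) = -13*I*√10 - 1*6 = -13*I*√10 - 6 = -6 - 13*I*√10)
-16646/u + k(-167)/48718 = -16646/41183 + (-6 - 13*I*√10)/48718 = -16646*1/41183 + (-6 - 13*I*√10)*(1/48718) = -16646/41183 + (-3/24359 - 13*I*√10/48718) = -405603463/1003176697 - 13*I*√10/48718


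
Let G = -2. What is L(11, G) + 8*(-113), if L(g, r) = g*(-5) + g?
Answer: -948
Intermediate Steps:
L(g, r) = -4*g (L(g, r) = -5*g + g = -4*g)
L(11, G) + 8*(-113) = -4*11 + 8*(-113) = -44 - 904 = -948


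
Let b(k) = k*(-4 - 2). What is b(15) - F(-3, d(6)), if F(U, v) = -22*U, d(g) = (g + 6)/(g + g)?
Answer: -156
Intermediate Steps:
d(g) = (6 + g)/(2*g) (d(g) = (6 + g)/((2*g)) = (6 + g)*(1/(2*g)) = (6 + g)/(2*g))
b(k) = -6*k (b(k) = k*(-6) = -6*k)
b(15) - F(-3, d(6)) = -6*15 - (-22)*(-3) = -90 - 1*66 = -90 - 66 = -156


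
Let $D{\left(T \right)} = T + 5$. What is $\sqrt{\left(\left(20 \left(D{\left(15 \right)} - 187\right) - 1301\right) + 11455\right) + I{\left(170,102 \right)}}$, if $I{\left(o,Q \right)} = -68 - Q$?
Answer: $2 \sqrt{1661} \approx 81.511$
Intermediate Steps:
$D{\left(T \right)} = 5 + T$
$\sqrt{\left(\left(20 \left(D{\left(15 \right)} - 187\right) - 1301\right) + 11455\right) + I{\left(170,102 \right)}} = \sqrt{\left(\left(20 \left(\left(5 + 15\right) - 187\right) - 1301\right) + 11455\right) - 170} = \sqrt{\left(\left(20 \left(20 - 187\right) - 1301\right) + 11455\right) - 170} = \sqrt{\left(\left(20 \left(-167\right) - 1301\right) + 11455\right) - 170} = \sqrt{\left(\left(-3340 - 1301\right) + 11455\right) - 170} = \sqrt{\left(-4641 + 11455\right) - 170} = \sqrt{6814 - 170} = \sqrt{6644} = 2 \sqrt{1661}$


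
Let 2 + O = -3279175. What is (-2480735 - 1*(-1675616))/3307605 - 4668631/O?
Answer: 55419305332/46953343035 ≈ 1.1803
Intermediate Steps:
O = -3279177 (O = -2 - 3279175 = -3279177)
(-2480735 - 1*(-1675616))/3307605 - 4668631/O = (-2480735 - 1*(-1675616))/3307605 - 4668631/(-3279177) = (-2480735 + 1675616)*(1/3307605) - 4668631*(-1/3279177) = -805119*1/3307605 + 424421/298107 = -38339/157505 + 424421/298107 = 55419305332/46953343035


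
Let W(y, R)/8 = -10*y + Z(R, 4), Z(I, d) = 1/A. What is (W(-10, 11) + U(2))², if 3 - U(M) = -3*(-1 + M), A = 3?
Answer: 5885476/9 ≈ 6.5394e+5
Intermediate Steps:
Z(I, d) = ⅓ (Z(I, d) = 1/3 = ⅓)
W(y, R) = 8/3 - 80*y (W(y, R) = 8*(-10*y + ⅓) = 8*(⅓ - 10*y) = 8/3 - 80*y)
U(M) = 3*M (U(M) = 3 - (-3)*(-1 + M) = 3 - (3 - 3*M) = 3 + (-3 + 3*M) = 3*M)
(W(-10, 11) + U(2))² = ((8/3 - 80*(-10)) + 3*2)² = ((8/3 + 800) + 6)² = (2408/3 + 6)² = (2426/3)² = 5885476/9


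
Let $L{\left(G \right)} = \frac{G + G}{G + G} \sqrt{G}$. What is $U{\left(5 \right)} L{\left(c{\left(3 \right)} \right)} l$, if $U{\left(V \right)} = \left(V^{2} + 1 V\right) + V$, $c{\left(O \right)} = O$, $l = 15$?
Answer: $525 \sqrt{3} \approx 909.33$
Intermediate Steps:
$U{\left(V \right)} = V^{2} + 2 V$ ($U{\left(V \right)} = \left(V^{2} + V\right) + V = \left(V + V^{2}\right) + V = V^{2} + 2 V$)
$L{\left(G \right)} = \sqrt{G}$ ($L{\left(G \right)} = \frac{2 G}{2 G} \sqrt{G} = 2 G \frac{1}{2 G} \sqrt{G} = 1 \sqrt{G} = \sqrt{G}$)
$U{\left(5 \right)} L{\left(c{\left(3 \right)} \right)} l = 5 \left(2 + 5\right) \sqrt{3} \cdot 15 = 5 \cdot 7 \sqrt{3} \cdot 15 = 35 \sqrt{3} \cdot 15 = 525 \sqrt{3}$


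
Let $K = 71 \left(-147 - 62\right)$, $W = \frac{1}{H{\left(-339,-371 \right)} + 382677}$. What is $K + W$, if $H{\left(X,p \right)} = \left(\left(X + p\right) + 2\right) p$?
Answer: $- \frac{9576274454}{645345} \approx -14839.0$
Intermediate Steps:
$H{\left(X,p \right)} = p \left(2 + X + p\right)$ ($H{\left(X,p \right)} = \left(2 + X + p\right) p = p \left(2 + X + p\right)$)
$W = \frac{1}{645345}$ ($W = \frac{1}{- 371 \left(2 - 339 - 371\right) + 382677} = \frac{1}{\left(-371\right) \left(-708\right) + 382677} = \frac{1}{262668 + 382677} = \frac{1}{645345} \approx 1.5496 \cdot 10^{-6}$)
$K = -14839$ ($K = 71 \left(-209\right) = -14839$)
$K + W = -14839 + \frac{1}{645345} = - \frac{9576274454}{645345}$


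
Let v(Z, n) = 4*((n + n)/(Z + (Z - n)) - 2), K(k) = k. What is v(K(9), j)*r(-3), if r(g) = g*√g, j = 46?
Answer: 444*I*√3/7 ≈ 109.86*I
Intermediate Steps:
v(Z, n) = -8 + 8*n/(-n + 2*Z) (v(Z, n) = 4*((2*n)/(-n + 2*Z) - 2) = 4*(2*n/(-n + 2*Z) - 2) = 4*(-2 + 2*n/(-n + 2*Z)) = -8 + 8*n/(-n + 2*Z))
r(g) = g^(3/2)
v(K(9), j)*r(-3) = (16*(46 - 1*9)/(-1*46 + 2*9))*(-3)^(3/2) = (16*(46 - 9)/(-46 + 18))*(-3*I*√3) = (16*37/(-28))*(-3*I*√3) = (16*(-1/28)*37)*(-3*I*√3) = -(-444)*I*√3/7 = 444*I*√3/7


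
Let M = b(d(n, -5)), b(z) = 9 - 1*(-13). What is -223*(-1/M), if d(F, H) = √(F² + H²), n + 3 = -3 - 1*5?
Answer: 223/22 ≈ 10.136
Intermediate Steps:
n = -11 (n = -3 + (-3 - 1*5) = -3 + (-3 - 5) = -3 - 8 = -11)
b(z) = 22 (b(z) = 9 + 13 = 22)
M = 22
-223*(-1/M) = -223/((-1*22)) = -223/(-22) = -223*(-1/22) = 223/22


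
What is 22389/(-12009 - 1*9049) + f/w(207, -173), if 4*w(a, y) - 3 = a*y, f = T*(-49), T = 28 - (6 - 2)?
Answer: -7319255/7854634 ≈ -0.93184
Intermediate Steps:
T = 24 (T = 28 - 4 = 24)
f = -1176 (f = 24*(-49) = -1176)
w(a, y) = ¾ + a*y/4 (w(a, y) = ¾ + (a*y)/4 = ¾ + a*y/4)
22389/(-12009 - 1*9049) + f/w(207, -173) = 22389/(-12009 - 1*9049) - 1176/(¾ + (¼)*207*(-173)) = 22389/(-12009 - 9049) - 1176/(¾ - 35811/4) = 22389/(-21058) - 1176/(-8952) = 22389*(-1/21058) - 1176*(-1/8952) = -22389/21058 + 49/373 = -7319255/7854634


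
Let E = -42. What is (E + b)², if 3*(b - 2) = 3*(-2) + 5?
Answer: 14641/9 ≈ 1626.8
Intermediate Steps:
b = 5/3 (b = 2 + (3*(-2) + 5)/3 = 2 + (-6 + 5)/3 = 2 + (⅓)*(-1) = 2 - ⅓ = 5/3 ≈ 1.6667)
(E + b)² = (-42 + 5/3)² = (-121/3)² = 14641/9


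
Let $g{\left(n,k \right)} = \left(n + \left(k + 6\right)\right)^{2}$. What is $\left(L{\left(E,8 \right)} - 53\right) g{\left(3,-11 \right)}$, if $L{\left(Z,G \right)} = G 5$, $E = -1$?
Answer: $-52$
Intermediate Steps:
$L{\left(Z,G \right)} = 5 G$
$g{\left(n,k \right)} = \left(6 + k + n\right)^{2}$ ($g{\left(n,k \right)} = \left(n + \left(6 + k\right)\right)^{2} = \left(6 + k + n\right)^{2}$)
$\left(L{\left(E,8 \right)} - 53\right) g{\left(3,-11 \right)} = \left(5 \cdot 8 - 53\right) \left(6 - 11 + 3\right)^{2} = \left(40 + \left(-57 + 4\right)\right) \left(-2\right)^{2} = \left(40 - 53\right) 4 = \left(-13\right) 4 = -52$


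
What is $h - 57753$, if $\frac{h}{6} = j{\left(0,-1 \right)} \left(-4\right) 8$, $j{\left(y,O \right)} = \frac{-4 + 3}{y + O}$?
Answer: $-57945$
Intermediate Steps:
$j{\left(y,O \right)} = - \frac{1}{O + y}$
$h = -192$ ($h = 6 - \frac{1}{-1 + 0} \left(-4\right) 8 = 6 - \frac{1}{-1} \left(-4\right) 8 = 6 \left(-1\right) \left(-1\right) \left(-4\right) 8 = 6 \cdot 1 \left(-4\right) 8 = 6 \left(\left(-4\right) 8\right) = 6 \left(-32\right) = -192$)
$h - 57753 = -192 - 57753 = -57945$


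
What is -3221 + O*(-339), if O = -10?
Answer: 169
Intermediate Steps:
-3221 + O*(-339) = -3221 - 10*(-339) = -3221 + 3390 = 169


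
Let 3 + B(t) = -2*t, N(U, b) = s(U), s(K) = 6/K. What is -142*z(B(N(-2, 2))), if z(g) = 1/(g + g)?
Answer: -71/3 ≈ -23.667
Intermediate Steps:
N(U, b) = 6/U
B(t) = -3 - 2*t
z(g) = 1/(2*g)
-142*z(B(N(-2, 2))) = -71/(-3 - 12/(-2)) = -71/(-3 - 12*(-1)/2) = -71/(-3 - 2*(-3)) = -71/(-3 + 6) = -71/3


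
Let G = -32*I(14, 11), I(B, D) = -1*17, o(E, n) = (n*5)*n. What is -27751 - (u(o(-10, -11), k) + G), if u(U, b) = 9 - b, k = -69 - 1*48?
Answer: -28421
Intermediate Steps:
o(E, n) = 5*n² (o(E, n) = (5*n)*n = 5*n²)
k = -117 (k = -69 - 48 = -117)
I(B, D) = -17
G = 544 (G = -32*(-17) = 544)
-27751 - (u(o(-10, -11), k) + G) = -27751 - ((9 - 1*(-117)) + 544) = -27751 - ((9 + 117) + 544) = -27751 - (126 + 544) = -27751 - 1*670 = -27751 - 670 = -28421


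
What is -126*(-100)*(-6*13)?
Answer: -982800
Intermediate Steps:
-126*(-100)*(-6*13) = -(-12600)*(-78) = -1*982800 = -982800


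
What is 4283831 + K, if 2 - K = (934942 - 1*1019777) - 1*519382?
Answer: 4888050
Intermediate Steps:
K = 604219 (K = 2 - ((934942 - 1*1019777) - 1*519382) = 2 - ((934942 - 1019777) - 519382) = 2 - (-84835 - 519382) = 2 - 1*(-604217) = 2 + 604217 = 604219)
4283831 + K = 4283831 + 604219 = 4888050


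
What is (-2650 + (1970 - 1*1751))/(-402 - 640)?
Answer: 2431/1042 ≈ 2.3330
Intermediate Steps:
(-2650 + (1970 - 1*1751))/(-402 - 640) = (-2650 + (1970 - 1751))/(-1042) = (-2650 + 219)*(-1/1042) = -2431*(-1/1042) = 2431/1042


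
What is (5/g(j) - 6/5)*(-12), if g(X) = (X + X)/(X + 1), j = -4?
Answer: -81/10 ≈ -8.1000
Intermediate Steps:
g(X) = 2*X/(1 + X) (g(X) = (2*X)/(1 + X) = 2*X/(1 + X))
(5/g(j) - 6/5)*(-12) = (5/((2*(-4)/(1 - 4))) - 6/5)*(-12) = (5/((2*(-4)/(-3))) - 6*1/5)*(-12) = (5/((2*(-4)*(-1/3))) - 6/5)*(-12) = (5/(8/3) - 6/5)*(-12) = (5*(3/8) - 6/5)*(-12) = (15/8 - 6/5)*(-12) = (27/40)*(-12) = -81/10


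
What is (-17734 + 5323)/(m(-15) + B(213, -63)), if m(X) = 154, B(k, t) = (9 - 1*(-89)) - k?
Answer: -4137/13 ≈ -318.23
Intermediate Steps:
B(k, t) = 98 - k (B(k, t) = (9 + 89) - k = 98 - k)
(-17734 + 5323)/(m(-15) + B(213, -63)) = (-17734 + 5323)/(154 + (98 - 1*213)) = -12411/(154 + (98 - 213)) = -12411/(154 - 115) = -12411/39 = -12411*1/39 = -4137/13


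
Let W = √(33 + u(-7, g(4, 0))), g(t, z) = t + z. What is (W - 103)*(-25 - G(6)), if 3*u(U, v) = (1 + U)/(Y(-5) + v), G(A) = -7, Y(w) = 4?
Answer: 1854 - 9*√131 ≈ 1751.0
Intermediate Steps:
u(U, v) = (1 + U)/(3*(4 + v)) (u(U, v) = ((1 + U)/(4 + v))/3 = (1 + U)/(3*(4 + v)))
W = √131/2 (W = √(33 + (1 - 7)/(3*(4 + (4 + 0)))) = √(33 + (⅓)*(-6)/(4 + 4)) = √(33 + (⅓)*(-6)/8) = √(33 + (⅓)*(⅛)*(-6)) = √(33 - ¼) = √(131/4) = √131/2 ≈ 5.7228)
(W - 103)*(-25 - G(6)) = (√131/2 - 103)*(-25 - 1*(-7)) = (-103 + √131/2)*(-25 + 7) = (-103 + √131/2)*(-18) = 1854 - 9*√131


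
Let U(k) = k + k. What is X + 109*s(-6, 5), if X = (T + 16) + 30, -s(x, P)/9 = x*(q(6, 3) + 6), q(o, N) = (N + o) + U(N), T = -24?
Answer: 123628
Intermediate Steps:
U(k) = 2*k
q(o, N) = o + 3*N (q(o, N) = (N + o) + 2*N = o + 3*N)
s(x, P) = -189*x (s(x, P) = -9*x*((6 + 3*3) + 6) = -9*x*((6 + 9) + 6) = -9*x*(15 + 6) = -9*x*21 = -189*x)
X = 22 (X = (-24 + 16) + 30 = -8 + 30 = 22)
X + 109*s(-6, 5) = 22 + 109*(-189*(-6)) = 22 + 109*1134 = 22 + 123606 = 123628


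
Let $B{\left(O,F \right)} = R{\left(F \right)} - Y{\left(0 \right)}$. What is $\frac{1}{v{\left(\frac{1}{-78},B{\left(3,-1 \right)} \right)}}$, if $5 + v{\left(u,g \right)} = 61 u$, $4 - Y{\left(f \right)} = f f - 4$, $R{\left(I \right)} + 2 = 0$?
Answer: $- \frac{78}{451} \approx -0.17295$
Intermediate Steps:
$R{\left(I \right)} = -2$ ($R{\left(I \right)} = -2 + 0 = -2$)
$Y{\left(f \right)} = 8 - f^{2}$ ($Y{\left(f \right)} = 4 - \left(f f - 4\right) = 4 - \left(f^{2} - 4\right) = 4 - \left(-4 + f^{2}\right) = 8 - f^{2}$)
$B{\left(O,F \right)} = -10$ ($B{\left(O,F \right)} = -2 - \left(8 - 0^{2}\right) = -2 - \left(8 - 0\right) = -2 - \left(8 + 0\right) = -2 - 8 = -10$)
$v{\left(u,g \right)} = -5 + 61 u$
$\frac{1}{v{\left(\frac{1}{-78},B{\left(3,-1 \right)} \right)}} = \frac{1}{-5 + \frac{61}{-78}} = \frac{1}{-5 + 61 \left(- \frac{1}{78}\right)} = \frac{1}{-5 - \frac{61}{78}} = \frac{1}{- \frac{451}{78}} = - \frac{78}{451}$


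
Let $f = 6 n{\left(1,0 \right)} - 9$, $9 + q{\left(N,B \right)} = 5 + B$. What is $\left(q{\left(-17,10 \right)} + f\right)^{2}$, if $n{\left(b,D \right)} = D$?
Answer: $9$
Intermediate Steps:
$q{\left(N,B \right)} = -4 + B$ ($q{\left(N,B \right)} = -9 + \left(5 + B\right) = -4 + B$)
$f = -9$ ($f = 6 \cdot 0 - 9 = 0 - 9 = -9$)
$\left(q{\left(-17,10 \right)} + f\right)^{2} = \left(\left(-4 + 10\right) - 9\right)^{2} = \left(6 - 9\right)^{2} = \left(-3\right)^{2} = 9$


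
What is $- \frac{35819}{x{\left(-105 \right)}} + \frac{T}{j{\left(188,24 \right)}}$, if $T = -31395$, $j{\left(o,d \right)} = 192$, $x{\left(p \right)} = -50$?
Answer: $\frac{884583}{1600} \approx 552.86$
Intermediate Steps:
$- \frac{35819}{x{\left(-105 \right)}} + \frac{T}{j{\left(188,24 \right)}} = - \frac{35819}{-50} - \frac{31395}{192} = \left(-35819\right) \left(- \frac{1}{50}\right) - \frac{10465}{64} = \frac{35819}{50} - \frac{10465}{64} = \frac{884583}{1600}$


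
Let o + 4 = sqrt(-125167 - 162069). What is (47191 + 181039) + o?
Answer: 228226 + 2*I*sqrt(71809) ≈ 2.2823e+5 + 535.94*I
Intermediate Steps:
o = -4 + 2*I*sqrt(71809) (o = -4 + sqrt(-125167 - 162069) = -4 + sqrt(-287236) = -4 + 2*I*sqrt(71809) ≈ -4.0 + 535.94*I)
(47191 + 181039) + o = (47191 + 181039) + (-4 + 2*I*sqrt(71809)) = 228230 + (-4 + 2*I*sqrt(71809)) = 228226 + 2*I*sqrt(71809)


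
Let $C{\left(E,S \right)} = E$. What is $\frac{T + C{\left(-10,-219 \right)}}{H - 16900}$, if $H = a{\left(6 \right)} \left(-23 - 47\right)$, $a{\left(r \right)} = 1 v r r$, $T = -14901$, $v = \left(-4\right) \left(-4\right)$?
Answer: $\frac{14911}{57220} \approx 0.26059$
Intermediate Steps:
$v = 16$
$a{\left(r \right)} = 16 r^{2}$ ($a{\left(r \right)} = 1 \cdot 16 r r = 16 r^{2}$)
$H = -40320$ ($H = 16 \cdot 6^{2} \left(-23 - 47\right) = 16 \cdot 36 \left(-70\right) = 576 \left(-70\right) = -40320$)
$\frac{T + C{\left(-10,-219 \right)}}{H - 16900} = \frac{-14901 - 10}{-40320 - 16900} = - \frac{14911}{-57220} = \left(-14911\right) \left(- \frac{1}{57220}\right) = \frac{14911}{57220}$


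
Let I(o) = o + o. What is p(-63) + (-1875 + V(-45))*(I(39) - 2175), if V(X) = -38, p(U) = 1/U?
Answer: 252728342/63 ≈ 4.0116e+6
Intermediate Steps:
I(o) = 2*o
p(-63) + (-1875 + V(-45))*(I(39) - 2175) = 1/(-63) + (-1875 - 38)*(2*39 - 2175) = -1/63 - 1913*(78 - 2175) = -1/63 - 1913*(-2097) = -1/63 + 4011561 = 252728342/63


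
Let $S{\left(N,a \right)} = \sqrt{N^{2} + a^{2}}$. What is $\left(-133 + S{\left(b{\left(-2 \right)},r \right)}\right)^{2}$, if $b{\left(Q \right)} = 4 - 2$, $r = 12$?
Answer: $17837 - 532 \sqrt{37} \approx 14601.0$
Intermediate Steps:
$b{\left(Q \right)} = 2$ ($b{\left(Q \right)} = 4 - 2 = 2$)
$\left(-133 + S{\left(b{\left(-2 \right)},r \right)}\right)^{2} = \left(-133 + \sqrt{2^{2} + 12^{2}}\right)^{2} = \left(-133 + \sqrt{4 + 144}\right)^{2} = \left(-133 + \sqrt{148}\right)^{2} = \left(-133 + 2 \sqrt{37}\right)^{2}$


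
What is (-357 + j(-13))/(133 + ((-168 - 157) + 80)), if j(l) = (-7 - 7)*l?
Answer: 25/16 ≈ 1.5625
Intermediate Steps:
j(l) = -14*l
(-357 + j(-13))/(133 + ((-168 - 157) + 80)) = (-357 - 14*(-13))/(133 + ((-168 - 157) + 80)) = (-357 + 182)/(133 + (-325 + 80)) = -175/(133 - 245) = -175/(-112) = -175*(-1/112) = 25/16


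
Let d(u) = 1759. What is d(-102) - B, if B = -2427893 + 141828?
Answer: 2287824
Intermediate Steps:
B = -2286065
d(-102) - B = 1759 - 1*(-2286065) = 1759 + 2286065 = 2287824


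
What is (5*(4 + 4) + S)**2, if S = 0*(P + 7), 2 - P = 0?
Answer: 1600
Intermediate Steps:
P = 2 (P = 2 - 1*0 = 2 + 0 = 2)
S = 0 (S = 0*(2 + 7) = 0*9 = 0)
(5*(4 + 4) + S)**2 = (5*(4 + 4) + 0)**2 = (5*8 + 0)**2 = (40 + 0)**2 = 40**2 = 1600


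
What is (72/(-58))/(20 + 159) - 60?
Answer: -311496/5191 ≈ -60.007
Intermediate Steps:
(72/(-58))/(20 + 159) - 60 = (72*(-1/58))/179 - 60 = -36/29*1/179 - 60 = -36/5191 - 60 = -311496/5191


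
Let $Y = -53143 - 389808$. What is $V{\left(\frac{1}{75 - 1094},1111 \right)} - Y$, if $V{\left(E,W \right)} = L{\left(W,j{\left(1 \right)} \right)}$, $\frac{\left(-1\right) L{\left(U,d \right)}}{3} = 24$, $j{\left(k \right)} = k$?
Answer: $442879$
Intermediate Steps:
$L{\left(U,d \right)} = -72$ ($L{\left(U,d \right)} = \left(-3\right) 24 = -72$)
$V{\left(E,W \right)} = -72$
$Y = -442951$
$V{\left(\frac{1}{75 - 1094},1111 \right)} - Y = -72 - -442951 = -72 + 442951 = 442879$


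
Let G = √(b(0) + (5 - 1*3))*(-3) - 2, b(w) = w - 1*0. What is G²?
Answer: 22 + 12*√2 ≈ 38.971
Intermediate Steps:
b(w) = w (b(w) = w + 0 = w)
G = -2 - 3*√2 (G = √(0 + (5 - 1*3))*(-3) - 2 = √(0 + (5 - 3))*(-3) - 2 = √(0 + 2)*(-3) - 2 = √2*(-3) - 2 = -3*√2 - 2 = -2 - 3*√2 ≈ -6.2426)
G² = (-2 - 3*√2)²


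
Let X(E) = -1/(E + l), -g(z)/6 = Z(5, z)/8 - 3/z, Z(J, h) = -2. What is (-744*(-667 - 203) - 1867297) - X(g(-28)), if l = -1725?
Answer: -14724385180/12069 ≈ -1.2200e+6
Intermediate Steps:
g(z) = 3/2 + 18/z (g(z) = -6*(-2/8 - 3/z) = -6*(-2*1/8 - 3/z) = -6*(-1/4 - 3/z) = 3/2 + 18/z)
X(E) = -1/(-1725 + E) (X(E) = -1/(E - 1725) = -1/(-1725 + E))
(-744*(-667 - 203) - 1867297) - X(g(-28)) = (-744*(-667 - 203) - 1867297) - (-1)/(-1725 + (3/2 + 18/(-28))) = (-744*(-870) - 1867297) - (-1)/(-1725 + (3/2 + 18*(-1/28))) = (647280 - 1867297) - (-1)/(-1725 + (3/2 - 9/14)) = -1220017 - (-1)/(-1725 + 6/7) = -1220017 - (-1)/(-12069/7) = -1220017 - (-1)*(-7)/12069 = -1220017 - 1*7/12069 = -1220017 - 7/12069 = -14724385180/12069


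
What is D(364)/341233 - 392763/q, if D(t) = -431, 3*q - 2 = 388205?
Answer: -402238407554/132469039231 ≈ -3.0365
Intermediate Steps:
q = 388207/3 (q = ⅔ + (⅓)*388205 = ⅔ + 388205/3 = 388207/3 ≈ 1.2940e+5)
D(364)/341233 - 392763/q = -431/341233 - 392763/388207/3 = -431*1/341233 - 392763*3/388207 = -431/341233 - 1178289/388207 = -402238407554/132469039231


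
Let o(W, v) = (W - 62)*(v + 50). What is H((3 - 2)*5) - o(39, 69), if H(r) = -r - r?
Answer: 2727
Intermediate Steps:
o(W, v) = (-62 + W)*(50 + v)
H(r) = -2*r
H((3 - 2)*5) - o(39, 69) = -2*(3 - 2)*5 - (-3100 - 62*69 + 50*39 + 39*69) = -2*5 - (-3100 - 4278 + 1950 + 2691) = -2*5 - 1*(-2737) = -10 + 2737 = 2727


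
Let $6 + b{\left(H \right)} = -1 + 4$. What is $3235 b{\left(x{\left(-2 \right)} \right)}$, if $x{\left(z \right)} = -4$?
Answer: $-9705$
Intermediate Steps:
$b{\left(H \right)} = -3$ ($b{\left(H \right)} = -6 + \left(-1 + 4\right) = -6 + 3 = -3$)
$3235 b{\left(x{\left(-2 \right)} \right)} = 3235 \left(-3\right) = -9705$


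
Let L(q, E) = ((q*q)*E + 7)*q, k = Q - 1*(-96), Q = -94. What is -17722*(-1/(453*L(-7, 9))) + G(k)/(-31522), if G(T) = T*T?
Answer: -141078829/11195101344 ≈ -0.012602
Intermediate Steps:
k = 2 (k = -94 - 1*(-96) = -94 + 96 = 2)
G(T) = T²
L(q, E) = q*(7 + E*q²) (L(q, E) = (q²*E + 7)*q = (E*q² + 7)*q = (7 + E*q²)*q = q*(7 + E*q²))
-17722*(-1/(453*L(-7, 9))) + G(k)/(-31522) = -17722*1/(3171*(7 + 9*(-7)²)) + 2²/(-31522) = -17722*1/(3171*(7 + 9*49)) + 4*(-1/31522) = -17722*1/(3171*(7 + 441)) - 2/15761 = -17722/(-7*448*(-453)) - 2/15761 = -17722/((-3136*(-453))) - 2/15761 = -17722/1420608 - 2/15761 = -17722*1/1420608 - 2/15761 = -8861/710304 - 2/15761 = -141078829/11195101344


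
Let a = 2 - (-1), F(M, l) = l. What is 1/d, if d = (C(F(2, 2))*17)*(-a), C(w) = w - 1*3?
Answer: 1/51 ≈ 0.019608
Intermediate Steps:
C(w) = -3 + w (C(w) = w - 3 = -3 + w)
a = 3 (a = 2 - 1*(-1) = 2 + 1 = 3)
d = 51 (d = ((-3 + 2)*17)*(-1*3) = -1*17*(-3) = -17*(-3) = 51)
1/d = 1/51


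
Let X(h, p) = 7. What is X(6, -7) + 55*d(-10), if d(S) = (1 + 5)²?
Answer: 1987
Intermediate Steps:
d(S) = 36 (d(S) = 6² = 36)
X(6, -7) + 55*d(-10) = 7 + 55*36 = 7 + 1980 = 1987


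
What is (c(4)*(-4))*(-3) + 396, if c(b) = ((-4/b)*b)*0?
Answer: 396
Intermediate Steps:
c(b) = 0 (c(b) = -4*0 = 0)
(c(4)*(-4))*(-3) + 396 = (0*(-4))*(-3) + 396 = 0*(-3) + 396 = 0 + 396 = 396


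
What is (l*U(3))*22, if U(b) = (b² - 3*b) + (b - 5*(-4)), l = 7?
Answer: 3542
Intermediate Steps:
U(b) = 20 + b² - 2*b (U(b) = (b² - 3*b) + (b + 20) = (b² - 3*b) + (20 + b) = 20 + b² - 2*b)
(l*U(3))*22 = (7*(20 + 3² - 2*3))*22 = (7*(20 + 9 - 6))*22 = (7*23)*22 = 161*22 = 3542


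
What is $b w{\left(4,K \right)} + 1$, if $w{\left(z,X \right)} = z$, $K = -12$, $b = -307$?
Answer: $-1227$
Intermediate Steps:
$b w{\left(4,K \right)} + 1 = \left(-307\right) 4 + 1 = -1228 + 1 = -1227$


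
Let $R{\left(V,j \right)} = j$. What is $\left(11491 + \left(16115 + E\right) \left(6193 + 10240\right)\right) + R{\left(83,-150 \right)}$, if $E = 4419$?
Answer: $337446563$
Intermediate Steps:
$\left(11491 + \left(16115 + E\right) \left(6193 + 10240\right)\right) + R{\left(83,-150 \right)} = \left(11491 + \left(16115 + 4419\right) \left(6193 + 10240\right)\right) - 150 = \left(11491 + 20534 \cdot 16433\right) - 150 = \left(11491 + 337435222\right) - 150 = 337446713 - 150 = 337446563$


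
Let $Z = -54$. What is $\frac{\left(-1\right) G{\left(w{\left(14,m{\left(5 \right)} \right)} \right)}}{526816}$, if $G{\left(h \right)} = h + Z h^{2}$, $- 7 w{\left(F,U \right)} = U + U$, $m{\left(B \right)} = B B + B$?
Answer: $\frac{48705}{6453496} \approx 0.0075471$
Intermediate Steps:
$m{\left(B \right)} = B + B^{2}$ ($m{\left(B \right)} = B^{2} + B = B + B^{2}$)
$w{\left(F,U \right)} = - \frac{2 U}{7}$ ($w{\left(F,U \right)} = - \frac{U + U}{7} = - \frac{2 U}{7}$)
$G{\left(h \right)} = h - 54 h^{2}$
$\frac{\left(-1\right) G{\left(w{\left(14,m{\left(5 \right)} \right)} \right)}}{526816} = \frac{\left(-1\right) - \frac{2 \cdot 5 \left(1 + 5\right)}{7} \left(1 - 54 \left(- \frac{2 \cdot 5 \left(1 + 5\right)}{7}\right)\right)}{526816} = - - \frac{2 \cdot 5 \cdot 6}{7} \left(1 - 54 \left(- \frac{2 \cdot 5 \cdot 6}{7}\right)\right) \frac{1}{526816} = - \left(- \frac{2}{7}\right) 30 \left(1 - 54 \left(\left(- \frac{2}{7}\right) 30\right)\right) \frac{1}{526816} = - \frac{\left(-60\right) \left(1 - - \frac{3240}{7}\right)}{7} \cdot \frac{1}{526816} = - \frac{\left(-60\right) \left(1 + \frac{3240}{7}\right)}{7} \cdot \frac{1}{526816} = - \frac{\left(-60\right) 3247}{7 \cdot 7} \cdot \frac{1}{526816} = \left(-1\right) \left(- \frac{194820}{49}\right) \frac{1}{526816} = \frac{194820}{49} \cdot \frac{1}{526816} = \frac{48705}{6453496}$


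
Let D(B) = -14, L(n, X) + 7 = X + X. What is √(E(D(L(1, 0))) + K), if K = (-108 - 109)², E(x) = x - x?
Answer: 217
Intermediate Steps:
L(n, X) = -7 + 2*X (L(n, X) = -7 + (X + X) = -7 + 2*X)
E(x) = 0
K = 47089 (K = (-217)² = 47089)
√(E(D(L(1, 0))) + K) = √(0 + 47089) = √47089 = 217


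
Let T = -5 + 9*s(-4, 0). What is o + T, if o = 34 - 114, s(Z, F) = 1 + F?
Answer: -76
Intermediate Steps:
T = 4 (T = -5 + 9*(1 + 0) = -5 + 9*1 = -5 + 9 = 4)
o = -80
o + T = -80 + 4 = -76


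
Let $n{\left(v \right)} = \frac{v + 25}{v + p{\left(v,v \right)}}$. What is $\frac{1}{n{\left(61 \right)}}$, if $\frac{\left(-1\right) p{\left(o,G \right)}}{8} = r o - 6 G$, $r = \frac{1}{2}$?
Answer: $\frac{2745}{86} \approx 31.919$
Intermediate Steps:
$r = \frac{1}{2} \approx 0.5$
$p{\left(o,G \right)} = - 4 o + 48 G$ ($p{\left(o,G \right)} = - 8 \left(\frac{o}{2} - 6 G\right) = - 4 o + 48 G$)
$n{\left(v \right)} = \frac{25 + v}{45 v}$ ($n{\left(v \right)} = \frac{v + 25}{v + \left(- 4 v + 48 v\right)} = \frac{25 + v}{v + 44 v} = \frac{25 + v}{45 v}$)
$\frac{1}{n{\left(61 \right)}} = \frac{1}{\frac{1}{45} \cdot \frac{1}{61} \left(25 + 61\right)} = \frac{1}{\frac{1}{45} \cdot \frac{1}{61} \cdot 86} = \frac{1}{\frac{86}{2745}} = \frac{2745}{86}$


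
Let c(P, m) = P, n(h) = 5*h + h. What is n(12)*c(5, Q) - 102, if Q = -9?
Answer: 258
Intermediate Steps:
n(h) = 6*h
n(12)*c(5, Q) - 102 = (6*12)*5 - 102 = 72*5 - 102 = 360 - 102 = 258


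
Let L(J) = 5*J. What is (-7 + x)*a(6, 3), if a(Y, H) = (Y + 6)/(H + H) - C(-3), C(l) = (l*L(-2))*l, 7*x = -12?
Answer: -5612/7 ≈ -801.71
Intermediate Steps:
x = -12/7 (x = (1/7)*(-12) = -12/7 ≈ -1.7143)
C(l) = -10*l**2 (C(l) = (l*(5*(-2)))*l = (l*(-10))*l = (-10*l)*l = -10*l**2)
a(Y, H) = 90 + (6 + Y)/(2*H) (a(Y, H) = (Y + 6)/(H + H) - (-10)*(-3)**2 = (6 + Y)/((2*H)) - (-10)*9 = (6 + Y)*(1/(2*H)) - 1*(-90) = (6 + Y)/(2*H) + 90 = 90 + (6 + Y)/(2*H))
(-7 + x)*a(6, 3) = (-7 - 12/7)*((1/2)*(6 + 6 + 180*3)/3) = -61*(6 + 6 + 540)/(14*3) = -61*552/(14*3) = -61/7*92 = -5612/7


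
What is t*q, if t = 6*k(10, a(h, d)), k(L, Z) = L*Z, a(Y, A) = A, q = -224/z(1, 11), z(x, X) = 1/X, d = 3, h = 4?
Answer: -443520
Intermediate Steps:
q = -2464 (q = -224/(1/11) = -224/1/11 = -224*11 = -2464)
t = 180 (t = 6*(10*3) = 6*30 = 180)
t*q = 180*(-2464) = -443520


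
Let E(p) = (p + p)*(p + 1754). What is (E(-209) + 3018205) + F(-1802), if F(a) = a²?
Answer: 5619599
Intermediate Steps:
E(p) = 2*p*(1754 + p) (E(p) = (2*p)*(1754 + p) = 2*p*(1754 + p))
(E(-209) + 3018205) + F(-1802) = (2*(-209)*(1754 - 209) + 3018205) + (-1802)² = (2*(-209)*1545 + 3018205) + 3247204 = (-645810 + 3018205) + 3247204 = 2372395 + 3247204 = 5619599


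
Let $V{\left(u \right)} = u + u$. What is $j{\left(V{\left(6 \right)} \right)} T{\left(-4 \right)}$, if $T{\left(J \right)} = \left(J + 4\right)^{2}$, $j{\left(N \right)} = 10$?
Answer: $0$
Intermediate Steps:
$V{\left(u \right)} = 2 u$
$T{\left(J \right)} = \left(4 + J\right)^{2}$
$j{\left(V{\left(6 \right)} \right)} T{\left(-4 \right)} = 10 \left(4 - 4\right)^{2} = 10 \cdot 0^{2} = 10 \cdot 0 = 0$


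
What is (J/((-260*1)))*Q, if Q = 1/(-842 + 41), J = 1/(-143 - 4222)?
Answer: -1/909054900 ≈ -1.1000e-9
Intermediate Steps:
J = -1/4365 (J = 1/(-4365) = -1/4365 ≈ -0.00022910)
Q = -1/801 (Q = 1/(-801) = -1/801 ≈ -0.0012484)
(J/((-260*1)))*Q = -1/(4365*((-260*1)))*(-1/801) = -1/4365/(-260)*(-1/801) = -1/4365*(-1/260)*(-1/801) = (1/1134900)*(-1/801) = -1/909054900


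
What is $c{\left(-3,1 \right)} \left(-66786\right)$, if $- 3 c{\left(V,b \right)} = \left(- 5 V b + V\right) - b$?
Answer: $244882$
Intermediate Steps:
$c{\left(V,b \right)} = - \frac{V}{3} + \frac{b}{3} + \frac{5 V b}{3}$ ($c{\left(V,b \right)} = - \frac{\left(- 5 V b + V\right) - b}{3} = - \frac{\left(V - 5 V b\right) - b}{3} = - \frac{V - b - 5 V b}{3} = - \frac{V}{3} + \frac{b}{3} + \frac{5 V b}{3}$)
$c{\left(-3,1 \right)} \left(-66786\right) = \left(\left(- \frac{1}{3}\right) \left(-3\right) + \frac{1}{3} \cdot 1 + \frac{5}{3} \left(-3\right) 1\right) \left(-66786\right) = \left(1 + \frac{1}{3} - 5\right) \left(-66786\right) = \left(- \frac{11}{3}\right) \left(-66786\right) = 244882$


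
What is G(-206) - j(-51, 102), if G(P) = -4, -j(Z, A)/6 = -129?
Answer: -778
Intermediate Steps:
j(Z, A) = 774 (j(Z, A) = -6*(-129) = 774)
G(-206) - j(-51, 102) = -4 - 1*774 = -4 - 774 = -778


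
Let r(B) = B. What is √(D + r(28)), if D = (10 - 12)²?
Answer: 4*√2 ≈ 5.6569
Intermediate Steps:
D = 4 (D = (-2)² = 4)
√(D + r(28)) = √(4 + 28) = √32 = 4*√2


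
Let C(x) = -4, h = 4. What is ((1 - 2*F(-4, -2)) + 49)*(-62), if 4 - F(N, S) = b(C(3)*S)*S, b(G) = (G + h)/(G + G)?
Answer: -2418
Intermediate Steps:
b(G) = (4 + G)/(2*G) (b(G) = (G + 4)/(G + G) = (4 + G)/((2*G)) = (4 + G)*(1/(2*G)) = (4 + G)/(2*G))
F(N, S) = 9/2 - S/2 (F(N, S) = 4 - (4 - 4*S)/(2*((-4*S)))*S = 4 - (-1/(4*S))*(4 - 4*S)/2*S = 4 - (-(4 - 4*S)/(8*S))*S = 4 - (-½ + S/2) = 4 + (½ - S/2) = 9/2 - S/2)
((1 - 2*F(-4, -2)) + 49)*(-62) = ((1 - 2*(9/2 - ½*(-2))) + 49)*(-62) = ((1 - 2*(9/2 + 1)) + 49)*(-62) = ((1 - 2*11/2) + 49)*(-62) = ((1 - 11) + 49)*(-62) = (-10 + 49)*(-62) = 39*(-62) = -2418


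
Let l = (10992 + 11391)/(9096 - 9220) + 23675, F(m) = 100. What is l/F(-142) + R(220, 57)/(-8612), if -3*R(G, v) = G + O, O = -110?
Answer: 18817455503/80091600 ≈ 234.95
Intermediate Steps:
R(G, v) = 110/3 - G/3 (R(G, v) = -(G - 110)/3 = -(-110 + G)/3 = 110/3 - G/3)
l = 2913317/124 (l = 22383/(-124) + 23675 = 22383*(-1/124) + 23675 = -22383/124 + 23675 = 2913317/124 ≈ 23495.)
l/F(-142) + R(220, 57)/(-8612) = (2913317/124)/100 + (110/3 - ⅓*220)/(-8612) = (2913317/124)*(1/100) + (110/3 - 220/3)*(-1/8612) = 2913317/12400 - 110/3*(-1/8612) = 2913317/12400 + 55/12918 = 18817455503/80091600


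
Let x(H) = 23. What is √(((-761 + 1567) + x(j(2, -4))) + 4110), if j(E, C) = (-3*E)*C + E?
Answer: √4939 ≈ 70.278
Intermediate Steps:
j(E, C) = E - 3*C*E (j(E, C) = -3*C*E + E = E - 3*C*E)
√(((-761 + 1567) + x(j(2, -4))) + 4110) = √(((-761 + 1567) + 23) + 4110) = √((806 + 23) + 4110) = √(829 + 4110) = √4939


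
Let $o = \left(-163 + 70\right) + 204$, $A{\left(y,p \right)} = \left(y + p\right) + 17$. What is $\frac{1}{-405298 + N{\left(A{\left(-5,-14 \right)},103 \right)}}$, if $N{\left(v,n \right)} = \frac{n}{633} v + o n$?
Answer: $- \frac{633}{249316751} \approx -2.5389 \cdot 10^{-6}$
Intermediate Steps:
$A{\left(y,p \right)} = 17 + p + y$ ($A{\left(y,p \right)} = \left(p + y\right) + 17 = 17 + p + y$)
$o = 111$ ($o = -93 + 204 = 111$)
$N{\left(v,n \right)} = 111 n + \frac{n v}{633}$ ($N{\left(v,n \right)} = \frac{n}{633} v + 111 n = \frac{n v}{633} + 111 n = 111 n + \frac{n v}{633}$)
$\frac{1}{-405298 + N{\left(A{\left(-5,-14 \right)},103 \right)}} = \frac{1}{-405298 + \frac{1}{633} \cdot 103 \left(70263 - 2\right)} = \frac{1}{-405298 + \frac{1}{633} \cdot 103 \cdot 70261} = \frac{1}{-405298 + \frac{7236883}{633}} = \frac{1}{- \frac{249316751}{633}} = - \frac{633}{249316751}$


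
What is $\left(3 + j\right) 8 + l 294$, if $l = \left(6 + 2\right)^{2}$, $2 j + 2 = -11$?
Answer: $18788$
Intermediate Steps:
$j = - \frac{13}{2}$ ($j = -1 + \frac{1}{2} \left(-11\right) = -1 - \frac{11}{2} = - \frac{13}{2} \approx -6.5$)
$l = 64$ ($l = 8^{2} = 64$)
$\left(3 + j\right) 8 + l 294 = \left(3 - \frac{13}{2}\right) 8 + 64 \cdot 294 = \left(- \frac{7}{2}\right) 8 + 18816 = -28 + 18816 = 18788$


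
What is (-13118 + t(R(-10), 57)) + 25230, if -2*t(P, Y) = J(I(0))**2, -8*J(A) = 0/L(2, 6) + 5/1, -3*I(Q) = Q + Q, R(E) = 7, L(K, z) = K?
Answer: 1550311/128 ≈ 12112.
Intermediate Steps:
I(Q) = -2*Q/3 (I(Q) = -(Q + Q)/3 = -2*Q/3)
J(A) = -5/8 (J(A) = -(0/2 + 5/1)/8 = -(0*(1/2) + 5*1)/8 = -(0 + 5)/8 = -1/8*5 = -5/8)
t(P, Y) = -25/128 (t(P, Y) = -(-5/8)**2/2 = -1/2*25/64 = -25/128)
(-13118 + t(R(-10), 57)) + 25230 = (-13118 - 25/128) + 25230 = -1679129/128 + 25230 = 1550311/128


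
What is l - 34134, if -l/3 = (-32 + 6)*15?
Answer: -32964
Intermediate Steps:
l = 1170 (l = -3*(-32 + 6)*15 = -(-78)*15 = -3*(-390) = 1170)
l - 34134 = 1170 - 34134 = -32964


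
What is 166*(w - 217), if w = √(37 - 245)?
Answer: -36022 + 664*I*√13 ≈ -36022.0 + 2394.1*I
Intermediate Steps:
w = 4*I*√13 (w = √(-208) = 4*I*√13 ≈ 14.422*I)
166*(w - 217) = 166*(4*I*√13 - 217) = 166*(-217 + 4*I*√13) = -36022 + 664*I*√13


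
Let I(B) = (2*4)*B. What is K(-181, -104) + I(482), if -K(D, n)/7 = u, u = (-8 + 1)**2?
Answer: 3513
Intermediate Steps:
u = 49 (u = (-7)**2 = 49)
K(D, n) = -343 (K(D, n) = -7*49 = -343)
I(B) = 8*B
K(-181, -104) + I(482) = -343 + 8*482 = -343 + 3856 = 3513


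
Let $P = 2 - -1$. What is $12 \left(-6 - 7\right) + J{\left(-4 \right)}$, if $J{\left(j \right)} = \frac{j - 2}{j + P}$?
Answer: $-150$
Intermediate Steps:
$P = 3$ ($P = 2 + 1 = 3$)
$J{\left(j \right)} = \frac{-2 + j}{3 + j}$ ($J{\left(j \right)} = \frac{j - 2}{j + 3} = \frac{-2 + j}{3 + j}$)
$12 \left(-6 - 7\right) + J{\left(-4 \right)} = 12 \left(-6 - 7\right) + \frac{-2 - 4}{3 - 4} = 12 \left(-6 - 7\right) + \frac{1}{-1} \left(-6\right) = 12 \left(-13\right) - -6 = -156 + 6 = -150$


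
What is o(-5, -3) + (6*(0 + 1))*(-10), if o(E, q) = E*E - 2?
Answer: -37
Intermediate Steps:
o(E, q) = -2 + E² (o(E, q) = E² - 2 = -2 + E²)
o(-5, -3) + (6*(0 + 1))*(-10) = (-2 + (-5)²) + (6*(0 + 1))*(-10) = (-2 + 25) + (6*1)*(-10) = 23 + 6*(-10) = 23 - 60 = -37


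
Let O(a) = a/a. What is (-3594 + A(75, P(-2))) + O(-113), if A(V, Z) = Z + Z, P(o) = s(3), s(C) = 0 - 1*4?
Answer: -3601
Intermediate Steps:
s(C) = -4 (s(C) = 0 - 4 = -4)
P(o) = -4
O(a) = 1
A(V, Z) = 2*Z
(-3594 + A(75, P(-2))) + O(-113) = (-3594 + 2*(-4)) + 1 = (-3594 - 8) + 1 = -3602 + 1 = -3601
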